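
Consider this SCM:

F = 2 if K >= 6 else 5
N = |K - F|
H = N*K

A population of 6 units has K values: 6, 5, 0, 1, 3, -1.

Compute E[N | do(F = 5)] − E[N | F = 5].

-0.4

do(F=5) breaks F's dependence on K. With F=5 fixed, N across the units is 1, 0, 5, 4, 2, 6, mean 3.
Observing F=5 restricts to units where F's equation naturally yields 5: K ∈ {5, 0, 1, 3, -1}. In that subpopulation N = 0, 5, 4, 2, 6, mean 3.4.
Difference = 3 − 3.4 = -0.4.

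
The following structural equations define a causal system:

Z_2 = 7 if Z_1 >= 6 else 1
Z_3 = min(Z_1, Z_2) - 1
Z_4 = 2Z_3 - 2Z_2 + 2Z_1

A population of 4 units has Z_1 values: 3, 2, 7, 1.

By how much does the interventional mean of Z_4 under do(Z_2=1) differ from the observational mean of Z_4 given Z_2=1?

2.5

Every unit gets Z_2=1 under the intervention. Z_4 values become 4, 2, 12, 0; E[Z_4|do(Z_2=1)] = 4.5.
Conditioning on Z_2=1 selects the 3 unit(s) with Z_1 ∈ {3, 2, 1}. Their Z_4 values: 4, 2, 0. Mean = 2.
Difference = 4.5 − 2 = 2.5.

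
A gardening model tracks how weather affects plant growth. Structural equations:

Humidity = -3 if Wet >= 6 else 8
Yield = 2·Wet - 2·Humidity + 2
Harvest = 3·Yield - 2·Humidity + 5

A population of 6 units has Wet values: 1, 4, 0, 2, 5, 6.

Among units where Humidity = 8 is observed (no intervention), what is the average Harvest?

Conditioning on Humidity=8 selects the 5 unit(s) with Wet ∈ {1, 4, 0, 2, 5}. Their Harvest values: -47, -29, -53, -41, -23. Mean = -38.6.

-38.6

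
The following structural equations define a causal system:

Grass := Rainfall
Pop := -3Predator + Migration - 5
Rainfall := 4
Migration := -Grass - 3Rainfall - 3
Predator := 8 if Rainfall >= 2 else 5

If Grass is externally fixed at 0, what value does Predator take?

The intervention breaks the incoming arrows to Grass: Grass := Rainfall no longer applies, and Grass = 0.
Since Predator is not a descendant of the intervened variable, it is unaffected.
Predator = 8 if Rainfall >= 2 else 5  [with Rainfall=4]  = 8

8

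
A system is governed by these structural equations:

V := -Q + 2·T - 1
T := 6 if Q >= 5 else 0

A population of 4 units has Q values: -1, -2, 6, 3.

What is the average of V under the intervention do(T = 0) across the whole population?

The intervention sets T=0 in all 4 units regardless of Q. Recomputing V per unit gives 0, 1, -7, -4; average -2.5.

-2.5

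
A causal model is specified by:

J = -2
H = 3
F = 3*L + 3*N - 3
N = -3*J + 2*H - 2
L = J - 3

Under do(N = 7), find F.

do(N=7) replaces the equation N = -3*J + 2*H - 2 with the constant N = 7.
L = J - 3  [with J=-2]  = -5
F = 3*L + 3*N - 3  [with L=-5, N=7]  = 3

3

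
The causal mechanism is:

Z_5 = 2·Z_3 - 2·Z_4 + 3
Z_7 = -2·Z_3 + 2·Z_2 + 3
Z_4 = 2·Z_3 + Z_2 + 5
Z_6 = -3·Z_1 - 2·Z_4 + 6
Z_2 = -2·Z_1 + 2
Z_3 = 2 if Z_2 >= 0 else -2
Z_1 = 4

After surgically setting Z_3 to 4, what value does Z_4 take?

The intervention breaks the incoming arrows to Z_3: Z_3 = 2 if Z_2 >= 0 else -2 no longer applies, and Z_3 = 4.
Z_2 = -2·Z_1 + 2  [with Z_1=4]  = -6
Z_4 = 2·Z_3 + Z_2 + 5  [with Z_3=4, Z_2=-6]  = 7

7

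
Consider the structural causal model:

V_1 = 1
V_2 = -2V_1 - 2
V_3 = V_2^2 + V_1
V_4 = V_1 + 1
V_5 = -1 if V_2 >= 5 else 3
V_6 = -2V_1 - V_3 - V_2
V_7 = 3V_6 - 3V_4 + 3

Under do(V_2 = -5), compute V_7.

Under do(V_2=-5), the mechanism V_2 = -2V_1 - 2 is discarded; V_2 is fixed at -5.
V_3 = V_2^2 + V_1  [with V_2=-5, V_1=1]  = 26
V_4 = V_1 + 1  [with V_1=1]  = 2
V_6 = -2V_1 - V_3 - V_2  [with V_1=1, V_3=26, V_2=-5]  = -23
V_7 = 3V_6 - 3V_4 + 3  [with V_6=-23, V_4=2]  = -72

-72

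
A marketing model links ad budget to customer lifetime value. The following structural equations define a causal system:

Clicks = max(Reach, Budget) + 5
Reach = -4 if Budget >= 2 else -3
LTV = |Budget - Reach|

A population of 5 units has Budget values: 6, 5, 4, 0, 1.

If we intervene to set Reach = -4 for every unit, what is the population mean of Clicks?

8.2

The intervention sets Reach=-4 in all 5 units regardless of Budget. Recomputing Clicks per unit gives 11, 10, 9, 5, 6; average 8.2.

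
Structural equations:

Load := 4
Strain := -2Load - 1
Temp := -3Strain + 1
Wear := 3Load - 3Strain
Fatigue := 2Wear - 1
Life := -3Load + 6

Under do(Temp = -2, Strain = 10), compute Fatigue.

Setting Temp = -2, Strain = 10 by intervention discards those variables' equations.
Wear = 3Load - 3Strain  [with Load=4, Strain=10]  = -18
Fatigue = 2Wear - 1  [with Wear=-18]  = -37

-37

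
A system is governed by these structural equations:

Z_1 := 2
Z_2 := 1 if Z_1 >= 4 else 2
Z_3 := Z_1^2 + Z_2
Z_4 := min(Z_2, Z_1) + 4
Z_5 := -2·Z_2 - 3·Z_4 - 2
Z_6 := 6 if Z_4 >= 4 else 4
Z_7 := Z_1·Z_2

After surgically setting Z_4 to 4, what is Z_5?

-18

Intervening sets Z_4 = 4 and removes its equation (Z_4 := min(Z_2, Z_1) + 4).
Z_2 = 1 if Z_1 >= 4 else 2  [with Z_1=2]  = 2
Z_5 = -2·Z_2 - 3·Z_4 - 2  [with Z_2=2, Z_4=4]  = -18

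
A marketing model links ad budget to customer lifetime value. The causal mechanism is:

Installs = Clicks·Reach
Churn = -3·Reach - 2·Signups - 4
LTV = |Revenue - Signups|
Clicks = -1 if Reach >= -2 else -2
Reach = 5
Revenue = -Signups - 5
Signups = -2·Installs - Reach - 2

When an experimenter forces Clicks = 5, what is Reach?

5

Under do(Clicks=5), the mechanism Clicks = -1 if Reach >= -2 else -2 is discarded; Clicks is fixed at 5.
Reach is not downstream of the intervention, so its value is determined by the original equations.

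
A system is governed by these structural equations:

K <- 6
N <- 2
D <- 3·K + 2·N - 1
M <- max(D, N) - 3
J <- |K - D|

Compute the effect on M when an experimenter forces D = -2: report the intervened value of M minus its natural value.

The intervention breaks the incoming arrows to D: D <- 3·K + 2·N - 1 no longer applies, and D = -2.
M = max(D, N) - 3  [with D=-2, N=2]  = -1
Without intervention: D = 3·K + 2·N - 1  [with K=6, N=2]  = 21; M = max(D, N) - 3  [with D=21, N=2]  = 18.
Change = -1 − 18 = -19.

-19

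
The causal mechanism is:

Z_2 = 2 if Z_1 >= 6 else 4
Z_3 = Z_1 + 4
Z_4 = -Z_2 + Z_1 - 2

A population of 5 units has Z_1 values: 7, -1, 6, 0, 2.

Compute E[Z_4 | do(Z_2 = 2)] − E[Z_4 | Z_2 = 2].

do(Z_2=2) breaks Z_2's dependence on Z_1. With Z_2=2 fixed, Z_4 across the units is 3, -5, 2, -4, -2, mean -1.2.
Conditioning on Z_2=2 selects the 2 unit(s) with Z_1 ∈ {7, 6}. Their Z_4 values: 3, 2. Mean = 2.5.
Difference = -1.2 − 2.5 = -3.7.

-3.7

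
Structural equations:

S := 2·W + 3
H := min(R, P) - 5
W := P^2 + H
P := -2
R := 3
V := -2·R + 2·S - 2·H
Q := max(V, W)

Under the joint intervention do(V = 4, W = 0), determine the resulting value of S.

3

Setting V = 4, W = 0 by intervention discards those variables' equations.
S = 2·W + 3  [with W=0]  = 3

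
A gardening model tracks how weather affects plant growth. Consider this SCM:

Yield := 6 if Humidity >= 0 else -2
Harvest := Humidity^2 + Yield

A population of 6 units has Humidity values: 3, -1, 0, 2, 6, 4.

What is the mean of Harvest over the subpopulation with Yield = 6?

19

Observing Yield=6 restricts to units where Yield's equation naturally yields 6: Humidity ∈ {3, 0, 2, 6, 4}. In that subpopulation Harvest = 15, 6, 10, 42, 22, mean 19.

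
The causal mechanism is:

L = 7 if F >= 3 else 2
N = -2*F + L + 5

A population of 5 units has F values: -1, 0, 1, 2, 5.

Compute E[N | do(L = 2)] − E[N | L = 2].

do(L=2) breaks L's dependence on F. With L=2 fixed, N across the units is 9, 7, 5, 3, -3, mean 4.2.
Conditioning on L=2 selects the 4 unit(s) with F ∈ {-1, 0, 1, 2}. Their N values: 9, 7, 5, 3. Mean = 6.
Difference = 4.2 − 6 = -1.8.

-1.8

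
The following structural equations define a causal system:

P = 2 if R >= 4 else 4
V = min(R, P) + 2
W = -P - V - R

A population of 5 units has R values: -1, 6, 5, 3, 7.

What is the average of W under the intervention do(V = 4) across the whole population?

Under do(V=4), V's equation is replaced by V=4 for every unit. Per-unit W: -7, -12, -11, -11, -13. Mean = -10.8.

-10.8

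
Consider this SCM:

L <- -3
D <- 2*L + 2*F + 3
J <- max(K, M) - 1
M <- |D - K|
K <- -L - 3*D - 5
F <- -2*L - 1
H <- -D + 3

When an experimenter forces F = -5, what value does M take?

do(F=-5) replaces the equation F <- -2*L - 1 with the constant F = -5.
D = 2*L + 2*F + 3  [with L=-3, F=-5]  = -13
K = -L - 3*D - 5  [with L=-3, D=-13]  = 37
M = |D - K|  [with D=-13, K=37]  = 50

50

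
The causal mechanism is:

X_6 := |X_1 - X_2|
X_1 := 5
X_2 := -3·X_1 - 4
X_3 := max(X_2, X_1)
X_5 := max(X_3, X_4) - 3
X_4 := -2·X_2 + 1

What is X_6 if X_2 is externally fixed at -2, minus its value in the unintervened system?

-17

Under do(X_2=-2), the mechanism X_2 := -3·X_1 - 4 is discarded; X_2 is fixed at -2.
X_6 = |X_1 - X_2|  [with X_1=5, X_2=-2]  = 7
Without intervention: X_2 = -3·X_1 - 4  [with X_1=5]  = -19; X_6 = |X_1 - X_2|  [with X_1=5, X_2=-19]  = 24.
Change = 7 − 24 = -17.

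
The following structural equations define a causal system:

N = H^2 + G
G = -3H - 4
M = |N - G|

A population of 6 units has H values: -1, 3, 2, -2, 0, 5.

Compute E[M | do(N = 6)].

do(N=6) breaks N's dependence on H. With N=6 fixed, M across the units is 7, 19, 16, 4, 10, 25, mean 13.5.

13.5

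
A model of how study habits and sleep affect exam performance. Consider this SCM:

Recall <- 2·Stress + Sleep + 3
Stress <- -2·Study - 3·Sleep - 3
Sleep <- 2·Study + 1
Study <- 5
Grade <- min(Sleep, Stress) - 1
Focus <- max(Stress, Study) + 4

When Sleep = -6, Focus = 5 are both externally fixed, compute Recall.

Setting Sleep = -6, Focus = 5 by intervention discards those variables' equations.
Stress = -2·Study - 3·Sleep - 3  [with Study=5, Sleep=-6]  = 5
Recall = 2·Stress + Sleep + 3  [with Stress=5, Sleep=-6]  = 7

7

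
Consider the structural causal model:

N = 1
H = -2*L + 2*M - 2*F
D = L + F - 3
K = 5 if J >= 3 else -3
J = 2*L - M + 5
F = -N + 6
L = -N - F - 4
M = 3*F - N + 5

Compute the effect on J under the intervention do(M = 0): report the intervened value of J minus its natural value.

19

do(M=0) replaces the equation M = 3*F - N + 5 with the constant M = 0.
F = -N + 6  [with N=1]  = 5
L = -N - F - 4  [with N=1, F=5]  = -10
J = 2*L - M + 5  [with L=-10, M=0]  = -15
Without intervention: F = -N + 6  [with N=1]  = 5; M = 3*F - N + 5  [with F=5, N=1]  = 19; L = -N - F - 4  [with N=1, F=5]  = -10; J = 2*L - M + 5  [with L=-10, M=19]  = -34.
Change = -15 − (-34) = 19.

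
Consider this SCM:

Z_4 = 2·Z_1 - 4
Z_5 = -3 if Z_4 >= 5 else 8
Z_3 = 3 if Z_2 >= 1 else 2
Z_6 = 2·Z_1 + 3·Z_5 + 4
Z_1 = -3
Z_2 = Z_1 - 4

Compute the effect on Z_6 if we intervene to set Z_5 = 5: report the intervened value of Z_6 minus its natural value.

The intervention breaks the incoming arrows to Z_5: Z_5 = -3 if Z_4 >= 5 else 8 no longer applies, and Z_5 = 5.
Z_6 = 2·Z_1 + 3·Z_5 + 4  [with Z_1=-3, Z_5=5]  = 13
Without intervention: Z_4 = 2·Z_1 - 4  [with Z_1=-3]  = -10; Z_5 = -3 if Z_4 >= 5 else 8  [with Z_4=-10]  = 8; Z_6 = 2·Z_1 + 3·Z_5 + 4  [with Z_1=-3, Z_5=8]  = 22.
Change = 13 − 22 = -9.

-9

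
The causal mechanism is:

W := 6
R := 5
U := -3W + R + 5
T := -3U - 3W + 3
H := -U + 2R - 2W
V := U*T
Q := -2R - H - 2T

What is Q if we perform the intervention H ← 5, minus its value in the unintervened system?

Under do(H=5), the mechanism H := -U + 2R - 2W is discarded; H is fixed at 5.
U = -3W + R + 5  [with W=6, R=5]  = -8
T = -3U - 3W + 3  [with U=-8, W=6]  = 9
Q = -2R - H - 2T  [with R=5, H=5, T=9]  = -33
Without intervention: U = -3W + R + 5  [with W=6, R=5]  = -8; T = -3U - 3W + 3  [with U=-8, W=6]  = 9; H = -U + 2R - 2W  [with U=-8, R=5, W=6]  = 6; Q = -2R - H - 2T  [with R=5, H=6, T=9]  = -34.
Change = -33 − (-34) = 1.

1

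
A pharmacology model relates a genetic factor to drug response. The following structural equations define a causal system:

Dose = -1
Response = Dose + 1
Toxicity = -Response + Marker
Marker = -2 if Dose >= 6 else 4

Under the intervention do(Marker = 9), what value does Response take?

0

The intervention breaks the incoming arrows to Marker: Marker = -2 if Dose >= 6 else 4 no longer applies, and Marker = 9.
Since Response is not a descendant of the intervened variable, it is unaffected.
Response = Dose + 1  [with Dose=-1]  = 0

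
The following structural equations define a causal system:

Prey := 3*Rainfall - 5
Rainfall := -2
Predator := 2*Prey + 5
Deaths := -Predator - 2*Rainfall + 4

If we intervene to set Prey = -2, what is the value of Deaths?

Under do(Prey=-2), the mechanism Prey := 3*Rainfall - 5 is discarded; Prey is fixed at -2.
Predator = 2*Prey + 5  [with Prey=-2]  = 1
Deaths = -Predator - 2*Rainfall + 4  [with Predator=1, Rainfall=-2]  = 7

7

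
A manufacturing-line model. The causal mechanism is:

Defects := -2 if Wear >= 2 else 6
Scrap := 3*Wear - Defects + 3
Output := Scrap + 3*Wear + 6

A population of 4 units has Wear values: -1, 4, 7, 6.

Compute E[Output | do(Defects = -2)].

Under do(Defects=-2), Defects's equation is replaced by Defects=-2 for every unit. Per-unit Output: 5, 35, 53, 47. Mean = 35.

35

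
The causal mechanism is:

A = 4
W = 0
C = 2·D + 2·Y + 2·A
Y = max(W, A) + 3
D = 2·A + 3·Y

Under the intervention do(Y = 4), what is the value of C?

do(Y=4) replaces the equation Y = max(W, A) + 3 with the constant Y = 4.
D = 2·A + 3·Y  [with A=4, Y=4]  = 20
C = 2·D + 2·Y + 2·A  [with D=20, Y=4, A=4]  = 56

56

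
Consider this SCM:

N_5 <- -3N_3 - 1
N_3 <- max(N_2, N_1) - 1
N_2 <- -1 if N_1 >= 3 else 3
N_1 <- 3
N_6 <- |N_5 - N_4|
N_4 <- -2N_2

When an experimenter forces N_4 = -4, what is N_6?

Under do(N_4=-4), the mechanism N_4 <- -2N_2 is discarded; N_4 is fixed at -4.
N_2 = -1 if N_1 >= 3 else 3  [with N_1=3]  = -1
N_3 = max(N_2, N_1) - 1  [with N_2=-1, N_1=3]  = 2
N_5 = -3N_3 - 1  [with N_3=2]  = -7
N_6 = |N_5 - N_4|  [with N_5=-7, N_4=-4]  = 3

3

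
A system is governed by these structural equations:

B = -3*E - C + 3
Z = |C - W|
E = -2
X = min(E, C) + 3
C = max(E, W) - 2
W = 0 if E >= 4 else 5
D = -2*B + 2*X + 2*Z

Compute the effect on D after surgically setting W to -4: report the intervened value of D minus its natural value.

-22

Under do(W=-4), the mechanism W = 0 if E >= 4 else 5 is discarded; W is fixed at -4.
C = max(E, W) - 2  [with E=-2, W=-4]  = -4
B = -3*E - C + 3  [with E=-2, C=-4]  = 13
X = min(E, C) + 3  [with E=-2, C=-4]  = -1
Z = |C - W|  [with C=-4, W=-4]  = 0
D = -2*B + 2*X + 2*Z  [with B=13, X=-1, Z=0]  = -28
Without intervention: W = 0 if E >= 4 else 5  [with E=-2]  = 5; C = max(E, W) - 2  [with E=-2, W=5]  = 3; B = -3*E - C + 3  [with E=-2, C=3]  = 6; X = min(E, C) + 3  [with E=-2, C=3]  = 1; Z = |C - W|  [with C=3, W=5]  = 2; D = -2*B + 2*X + 2*Z  [with B=6, X=1, Z=2]  = -6.
Change = -28 − (-6) = -22.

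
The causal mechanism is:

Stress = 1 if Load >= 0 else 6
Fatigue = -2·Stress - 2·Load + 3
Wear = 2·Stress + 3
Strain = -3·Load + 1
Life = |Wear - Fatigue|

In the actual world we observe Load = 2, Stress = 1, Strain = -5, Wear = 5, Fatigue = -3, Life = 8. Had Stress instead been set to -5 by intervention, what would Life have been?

16

Under do(Stress=-5), the mechanism Stress = 1 if Load >= 0 else 6 is discarded; Stress is fixed at -5.
Wear = 2·Stress + 3  [with Stress=-5]  = -7
Fatigue = -2·Stress - 2·Load + 3  [with Stress=-5, Load=2]  = 9
Life = |Wear - Fatigue|  [with Wear=-7, Fatigue=9]  = 16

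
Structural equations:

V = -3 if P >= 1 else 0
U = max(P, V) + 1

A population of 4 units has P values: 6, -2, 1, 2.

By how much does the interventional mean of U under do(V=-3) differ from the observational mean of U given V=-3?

-1.25

The intervention sets V=-3 in all 4 units regardless of P. Recomputing U per unit gives 7, -1, 2, 3; average 2.75.
Conditioning on V=-3 selects the 3 unit(s) with P ∈ {6, 1, 2}. Their U values: 7, 2, 3. Mean = 4.
Difference = 2.75 − 4 = -1.25.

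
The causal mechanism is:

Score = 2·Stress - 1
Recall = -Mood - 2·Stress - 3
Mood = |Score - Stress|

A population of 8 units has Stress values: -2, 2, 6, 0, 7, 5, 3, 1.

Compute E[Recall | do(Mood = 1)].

-9.5

Under do(Mood=1), Mood's equation is replaced by Mood=1 for every unit. Per-unit Recall: 0, -8, -16, -4, -18, -14, -10, -6. Mean = -9.5.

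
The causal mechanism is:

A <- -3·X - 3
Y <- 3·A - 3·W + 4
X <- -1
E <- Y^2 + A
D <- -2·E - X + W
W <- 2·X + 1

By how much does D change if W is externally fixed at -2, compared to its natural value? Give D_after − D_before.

-103

The intervention breaks the incoming arrows to W: W <- 2·X + 1 no longer applies, and W = -2.
A = -3·X - 3  [with X=-1]  = 0
Y = 3·A - 3·W + 4  [with A=0, W=-2]  = 10
E = Y^2 + A  [with Y=10, A=0]  = 100
D = -2·E - X + W  [with E=100, X=-1, W=-2]  = -201
Without intervention: A = -3·X - 3  [with X=-1]  = 0; W = 2·X + 1  [with X=-1]  = -1; Y = 3·A - 3·W + 4  [with A=0, W=-1]  = 7; E = Y^2 + A  [with Y=7, A=0]  = 49; D = -2·E - X + W  [with E=49, X=-1, W=-1]  = -98.
Change = -201 − (-98) = -103.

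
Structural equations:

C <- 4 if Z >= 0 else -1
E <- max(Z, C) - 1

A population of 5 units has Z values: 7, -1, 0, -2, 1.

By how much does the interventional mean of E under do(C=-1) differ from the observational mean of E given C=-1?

2.2

Under do(C=-1), C's equation is replaced by C=-1 for every unit. Per-unit E: 6, -2, -1, -2, 0. Mean = 0.2.
E[E|C=-1] averages over only the 2 units with C=-1 (Z = -1, -2): E = -2, -2, mean -2.
Difference = 0.2 − (-2) = 2.2.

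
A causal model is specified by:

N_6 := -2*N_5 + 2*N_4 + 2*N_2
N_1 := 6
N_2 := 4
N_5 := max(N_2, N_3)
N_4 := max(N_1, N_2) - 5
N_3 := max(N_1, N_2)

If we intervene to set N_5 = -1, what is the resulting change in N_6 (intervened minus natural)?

14

The intervention breaks the incoming arrows to N_5: N_5 := max(N_2, N_3) no longer applies, and N_5 = -1.
N_4 = max(N_1, N_2) - 5  [with N_1=6, N_2=4]  = 1
N_6 = -2*N_5 + 2*N_4 + 2*N_2  [with N_5=-1, N_4=1, N_2=4]  = 12
Without intervention: N_3 = max(N_1, N_2)  [with N_1=6, N_2=4]  = 6; N_4 = max(N_1, N_2) - 5  [with N_1=6, N_2=4]  = 1; N_5 = max(N_2, N_3)  [with N_2=4, N_3=6]  = 6; N_6 = -2*N_5 + 2*N_4 + 2*N_2  [with N_5=6, N_4=1, N_2=4]  = -2.
Change = 12 − (-2) = 14.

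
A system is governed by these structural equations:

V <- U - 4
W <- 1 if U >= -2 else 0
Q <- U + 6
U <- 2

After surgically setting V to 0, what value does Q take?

8

The intervention breaks the incoming arrows to V: V <- U - 4 no longer applies, and V = 0.
Since Q is not a descendant of the intervened variable, it is unaffected.
Q = U + 6  [with U=2]  = 8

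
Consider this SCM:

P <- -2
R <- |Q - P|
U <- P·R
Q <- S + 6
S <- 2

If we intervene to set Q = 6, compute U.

-16

do(Q=6) replaces the equation Q <- S + 6 with the constant Q = 6.
R = |Q - P|  [with Q=6, P=-2]  = 8
U = P·R  [with P=-2, R=8]  = -16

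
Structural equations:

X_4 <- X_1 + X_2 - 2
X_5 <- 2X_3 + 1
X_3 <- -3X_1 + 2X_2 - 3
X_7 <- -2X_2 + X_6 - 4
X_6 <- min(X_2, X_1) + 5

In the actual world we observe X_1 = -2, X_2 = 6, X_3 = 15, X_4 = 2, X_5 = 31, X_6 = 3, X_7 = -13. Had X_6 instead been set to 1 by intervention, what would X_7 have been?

-15

Intervening sets X_6 = 1 and removes its equation (X_6 <- min(X_2, X_1) + 5).
X_7 = -2X_2 + X_6 - 4  [with X_2=6, X_6=1]  = -15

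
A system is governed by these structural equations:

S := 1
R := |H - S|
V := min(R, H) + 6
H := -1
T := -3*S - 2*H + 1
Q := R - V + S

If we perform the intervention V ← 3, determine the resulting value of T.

Under do(V=3), the mechanism V := min(R, H) + 6 is discarded; V is fixed at 3.
Since T is not a descendant of the intervened variable, it is unaffected.
T = -3*S - 2*H + 1  [with S=1, H=-1]  = 0

0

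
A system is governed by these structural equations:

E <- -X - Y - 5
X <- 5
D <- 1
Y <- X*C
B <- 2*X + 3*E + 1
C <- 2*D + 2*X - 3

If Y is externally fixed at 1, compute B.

-22

Under do(Y=1), the mechanism Y <- X*C is discarded; Y is fixed at 1.
E = -X - Y - 5  [with X=5, Y=1]  = -11
B = 2*X + 3*E + 1  [with X=5, E=-11]  = -22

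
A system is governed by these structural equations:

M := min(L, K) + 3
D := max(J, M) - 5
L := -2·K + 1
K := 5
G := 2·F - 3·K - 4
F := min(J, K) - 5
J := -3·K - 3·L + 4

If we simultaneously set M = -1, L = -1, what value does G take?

-45

Setting M = -1, L = -1 by intervention discards those variables' equations.
J = -3·K - 3·L + 4  [with K=5, L=-1]  = -8
F = min(J, K) - 5  [with J=-8, K=5]  = -13
G = 2·F - 3·K - 4  [with F=-13, K=5]  = -45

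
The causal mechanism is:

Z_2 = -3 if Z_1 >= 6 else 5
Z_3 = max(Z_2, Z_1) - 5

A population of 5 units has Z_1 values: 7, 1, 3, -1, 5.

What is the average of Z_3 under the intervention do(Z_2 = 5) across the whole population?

The intervention sets Z_2=5 in all 5 units regardless of Z_1. Recomputing Z_3 per unit gives 2, 0, 0, 0, 0; average 0.4.

0.4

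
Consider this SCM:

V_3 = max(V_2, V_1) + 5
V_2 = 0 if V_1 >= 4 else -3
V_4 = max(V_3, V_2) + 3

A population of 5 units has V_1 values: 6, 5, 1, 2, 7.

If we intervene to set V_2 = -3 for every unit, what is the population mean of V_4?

do(V_2=-3) breaks V_2's dependence on V_1. With V_2=-3 fixed, V_4 across the units is 14, 13, 9, 10, 15, mean 12.2.

12.2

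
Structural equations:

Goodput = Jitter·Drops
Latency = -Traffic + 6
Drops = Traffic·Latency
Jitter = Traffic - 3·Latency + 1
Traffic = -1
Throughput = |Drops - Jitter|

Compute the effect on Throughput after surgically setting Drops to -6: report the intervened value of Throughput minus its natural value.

do(Drops=-6) replaces the equation Drops = Traffic·Latency with the constant Drops = -6.
Latency = -Traffic + 6  [with Traffic=-1]  = 7
Jitter = Traffic - 3·Latency + 1  [with Traffic=-1, Latency=7]  = -21
Throughput = |Drops - Jitter|  [with Drops=-6, Jitter=-21]  = 15
Without intervention: Latency = -Traffic + 6  [with Traffic=-1]  = 7; Drops = Traffic·Latency  [with Traffic=-1, Latency=7]  = -7; Jitter = Traffic - 3·Latency + 1  [with Traffic=-1, Latency=7]  = -21; Throughput = |Drops - Jitter|  [with Drops=-7, Jitter=-21]  = 14.
Change = 15 − 14 = 1.

1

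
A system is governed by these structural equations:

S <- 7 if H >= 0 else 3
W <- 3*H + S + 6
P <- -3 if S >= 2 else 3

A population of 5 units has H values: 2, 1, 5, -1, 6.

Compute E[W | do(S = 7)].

20.8

Under do(S=7), S's equation is replaced by S=7 for every unit. Per-unit W: 19, 16, 28, 10, 31. Mean = 20.8.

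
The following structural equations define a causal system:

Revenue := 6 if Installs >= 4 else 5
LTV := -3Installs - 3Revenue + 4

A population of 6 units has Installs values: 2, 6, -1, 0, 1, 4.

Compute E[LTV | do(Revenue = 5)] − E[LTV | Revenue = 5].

Under do(Revenue=5), Revenue's equation is replaced by Revenue=5 for every unit. Per-unit LTV: -17, -29, -8, -11, -14, -23. Mean = -17.
Observing Revenue=5 restricts to units where Revenue's equation naturally yields 5: Installs ∈ {2, -1, 0, 1}. In that subpopulation LTV = -17, -8, -11, -14, mean -12.5.
Difference = -17 − (-12.5) = -4.5.

-4.5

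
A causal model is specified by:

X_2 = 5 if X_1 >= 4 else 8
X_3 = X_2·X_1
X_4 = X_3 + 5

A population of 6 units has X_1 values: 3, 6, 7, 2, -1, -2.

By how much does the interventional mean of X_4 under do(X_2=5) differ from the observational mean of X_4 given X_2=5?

do(X_2=5) breaks X_2's dependence on X_1. With X_2=5 fixed, X_4 across the units is 20, 35, 40, 15, 0, -5, mean 17.5.
Observing X_2=5 restricts to units where X_2's equation naturally yields 5: X_1 ∈ {6, 7}. In that subpopulation X_4 = 35, 40, mean 37.5.
Difference = 17.5 − 37.5 = -20.

-20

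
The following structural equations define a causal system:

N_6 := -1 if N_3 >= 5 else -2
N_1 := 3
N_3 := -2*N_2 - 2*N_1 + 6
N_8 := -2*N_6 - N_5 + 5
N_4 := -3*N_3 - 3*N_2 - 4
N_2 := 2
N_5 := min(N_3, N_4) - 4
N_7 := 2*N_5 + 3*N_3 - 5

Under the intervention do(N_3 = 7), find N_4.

-31

The intervention breaks the incoming arrows to N_3: N_3 := -2*N_2 - 2*N_1 + 6 no longer applies, and N_3 = 7.
N_4 = -3*N_3 - 3*N_2 - 4  [with N_3=7, N_2=2]  = -31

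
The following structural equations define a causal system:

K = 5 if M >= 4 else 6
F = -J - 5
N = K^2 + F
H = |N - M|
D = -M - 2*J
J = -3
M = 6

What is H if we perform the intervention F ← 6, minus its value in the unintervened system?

8

The intervention breaks the incoming arrows to F: F = -J - 5 no longer applies, and F = 6.
K = 5 if M >= 4 else 6  [with M=6]  = 5
N = K^2 + F  [with K=5, F=6]  = 31
H = |N - M|  [with N=31, M=6]  = 25
Without intervention: F = -J - 5  [with J=-3]  = -2; K = 5 if M >= 4 else 6  [with M=6]  = 5; N = K^2 + F  [with K=5, F=-2]  = 23; H = |N - M|  [with N=23, M=6]  = 17.
Change = 25 − 17 = 8.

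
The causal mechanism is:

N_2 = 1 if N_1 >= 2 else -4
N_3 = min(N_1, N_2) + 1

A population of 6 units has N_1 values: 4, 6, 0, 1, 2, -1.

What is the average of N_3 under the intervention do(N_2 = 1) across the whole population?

do(N_2=1) breaks N_2's dependence on N_1. With N_2=1 fixed, N_3 across the units is 2, 2, 1, 2, 2, 0, mean 1.5.

1.5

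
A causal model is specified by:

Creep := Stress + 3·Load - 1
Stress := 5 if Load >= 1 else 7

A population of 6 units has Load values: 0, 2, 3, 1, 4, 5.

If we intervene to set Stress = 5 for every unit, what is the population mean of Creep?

11.5

do(Stress=5) breaks Stress's dependence on Load. With Stress=5 fixed, Creep across the units is 4, 10, 13, 7, 16, 19, mean 11.5.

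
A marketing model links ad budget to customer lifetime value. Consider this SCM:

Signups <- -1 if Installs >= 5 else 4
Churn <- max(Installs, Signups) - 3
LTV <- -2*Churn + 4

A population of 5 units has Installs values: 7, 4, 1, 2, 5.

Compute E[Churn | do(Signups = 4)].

1.8

The intervention sets Signups=4 in all 5 units regardless of Installs. Recomputing Churn per unit gives 4, 1, 1, 1, 2; average 1.8.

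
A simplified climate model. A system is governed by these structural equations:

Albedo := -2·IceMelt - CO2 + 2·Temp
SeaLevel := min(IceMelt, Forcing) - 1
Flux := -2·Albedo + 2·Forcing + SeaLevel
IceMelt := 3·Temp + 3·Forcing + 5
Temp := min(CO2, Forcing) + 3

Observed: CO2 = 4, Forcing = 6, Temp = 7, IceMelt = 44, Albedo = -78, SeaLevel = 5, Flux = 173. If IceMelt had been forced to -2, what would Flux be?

The intervention breaks the incoming arrows to IceMelt: IceMelt := 3·Temp + 3·Forcing + 5 no longer applies, and IceMelt = -2.
Temp = min(CO2, Forcing) + 3  [with CO2=4, Forcing=6]  = 7
Albedo = -2·IceMelt - CO2 + 2·Temp  [with IceMelt=-2, CO2=4, Temp=7]  = 14
SeaLevel = min(IceMelt, Forcing) - 1  [with IceMelt=-2, Forcing=6]  = -3
Flux = -2·Albedo + 2·Forcing + SeaLevel  [with Albedo=14, Forcing=6, SeaLevel=-3]  = -19

-19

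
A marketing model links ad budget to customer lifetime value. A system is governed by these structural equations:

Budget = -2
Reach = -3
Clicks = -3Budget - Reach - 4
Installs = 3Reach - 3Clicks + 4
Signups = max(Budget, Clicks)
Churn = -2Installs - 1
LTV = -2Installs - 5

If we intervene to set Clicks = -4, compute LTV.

-19

The intervention breaks the incoming arrows to Clicks: Clicks = -3Budget - Reach - 4 no longer applies, and Clicks = -4.
Installs = 3Reach - 3Clicks + 4  [with Reach=-3, Clicks=-4]  = 7
LTV = -2Installs - 5  [with Installs=7]  = -19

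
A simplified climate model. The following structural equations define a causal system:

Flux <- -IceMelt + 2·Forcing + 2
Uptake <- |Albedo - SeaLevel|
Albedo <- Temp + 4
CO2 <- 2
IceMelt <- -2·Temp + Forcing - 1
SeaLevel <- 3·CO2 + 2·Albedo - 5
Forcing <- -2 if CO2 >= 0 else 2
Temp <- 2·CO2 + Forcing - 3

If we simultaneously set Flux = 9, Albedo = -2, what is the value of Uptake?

1

Under do(Flux = 9, Albedo = -2), each intervened variable's structural equation is replaced by its fixed value.
SeaLevel = 3·CO2 + 2·Albedo - 5  [with CO2=2, Albedo=-2]  = -3
Uptake = |Albedo - SeaLevel|  [with Albedo=-2, SeaLevel=-3]  = 1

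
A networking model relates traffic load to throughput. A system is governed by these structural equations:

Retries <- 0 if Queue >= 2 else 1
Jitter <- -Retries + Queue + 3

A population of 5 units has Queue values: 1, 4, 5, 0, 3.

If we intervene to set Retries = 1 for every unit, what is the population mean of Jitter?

The intervention sets Retries=1 in all 5 units regardless of Queue. Recomputing Jitter per unit gives 3, 6, 7, 2, 5; average 4.6.

4.6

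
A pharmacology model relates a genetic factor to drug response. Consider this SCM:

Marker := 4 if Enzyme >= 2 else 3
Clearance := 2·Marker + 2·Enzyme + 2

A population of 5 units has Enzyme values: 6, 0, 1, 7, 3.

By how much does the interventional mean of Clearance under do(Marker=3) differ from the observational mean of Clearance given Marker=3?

Every unit gets Marker=3 under the intervention. Clearance values become 20, 8, 10, 22, 14; E[Clearance|do(Marker=3)] = 14.8.
Conditioning on Marker=3 selects the 2 unit(s) with Enzyme ∈ {0, 1}. Their Clearance values: 8, 10. Mean = 9.
Difference = 14.8 − 9 = 5.8.

5.8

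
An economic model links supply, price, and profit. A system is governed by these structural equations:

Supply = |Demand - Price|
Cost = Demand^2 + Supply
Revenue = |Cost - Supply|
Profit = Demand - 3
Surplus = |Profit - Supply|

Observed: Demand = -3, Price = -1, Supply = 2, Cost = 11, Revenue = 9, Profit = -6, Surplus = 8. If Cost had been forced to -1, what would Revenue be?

3

Intervening sets Cost = -1 and removes its equation (Cost = Demand^2 + Supply).
Supply = |Demand - Price|  [with Demand=-3, Price=-1]  = 2
Revenue = |Cost - Supply|  [with Cost=-1, Supply=2]  = 3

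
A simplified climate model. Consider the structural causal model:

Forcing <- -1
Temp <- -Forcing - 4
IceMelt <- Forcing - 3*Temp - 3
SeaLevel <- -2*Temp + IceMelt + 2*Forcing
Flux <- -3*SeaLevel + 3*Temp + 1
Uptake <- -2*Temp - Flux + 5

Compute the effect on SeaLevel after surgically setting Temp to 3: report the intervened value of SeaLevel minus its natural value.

-30

Under do(Temp=3), the mechanism Temp <- -Forcing - 4 is discarded; Temp is fixed at 3.
IceMelt = Forcing - 3*Temp - 3  [with Forcing=-1, Temp=3]  = -13
SeaLevel = -2*Temp + IceMelt + 2*Forcing  [with Temp=3, IceMelt=-13, Forcing=-1]  = -21
Without intervention: Temp = -Forcing - 4  [with Forcing=-1]  = -3; IceMelt = Forcing - 3*Temp - 3  [with Forcing=-1, Temp=-3]  = 5; SeaLevel = -2*Temp + IceMelt + 2*Forcing  [with Temp=-3, IceMelt=5, Forcing=-1]  = 9.
Change = -21 − 9 = -30.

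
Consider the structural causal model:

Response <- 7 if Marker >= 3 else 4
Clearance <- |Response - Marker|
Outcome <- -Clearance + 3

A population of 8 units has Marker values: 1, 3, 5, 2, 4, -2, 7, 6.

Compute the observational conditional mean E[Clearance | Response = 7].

Observing Response=7 restricts to units where Response's equation naturally yields 7: Marker ∈ {3, 5, 4, 7, 6}. In that subpopulation Clearance = 4, 2, 3, 0, 1, mean 2.

2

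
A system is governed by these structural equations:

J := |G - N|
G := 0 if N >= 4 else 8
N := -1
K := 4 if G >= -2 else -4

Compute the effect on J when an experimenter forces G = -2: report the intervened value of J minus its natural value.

-8

Under do(G=-2), the mechanism G := 0 if N >= 4 else 8 is discarded; G is fixed at -2.
J = |G - N|  [with G=-2, N=-1]  = 1
Without intervention: G = 0 if N >= 4 else 8  [with N=-1]  = 8; J = |G - N|  [with G=8, N=-1]  = 9.
Change = 1 − 9 = -8.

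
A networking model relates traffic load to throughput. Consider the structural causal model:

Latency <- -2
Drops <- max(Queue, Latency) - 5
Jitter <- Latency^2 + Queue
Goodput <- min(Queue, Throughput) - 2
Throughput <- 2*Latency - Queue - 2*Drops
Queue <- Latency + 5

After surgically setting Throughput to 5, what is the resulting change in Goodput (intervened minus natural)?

6

The intervention breaks the incoming arrows to Throughput: Throughput <- 2*Latency - Queue - 2*Drops no longer applies, and Throughput = 5.
Queue = Latency + 5  [with Latency=-2]  = 3
Goodput = min(Queue, Throughput) - 2  [with Queue=3, Throughput=5]  = 1
Without intervention: Queue = Latency + 5  [with Latency=-2]  = 3; Drops = max(Queue, Latency) - 5  [with Queue=3, Latency=-2]  = -2; Throughput = 2*Latency - Queue - 2*Drops  [with Latency=-2, Queue=3, Drops=-2]  = -3; Goodput = min(Queue, Throughput) - 2  [with Queue=3, Throughput=-3]  = -5.
Change = 1 − (-5) = 6.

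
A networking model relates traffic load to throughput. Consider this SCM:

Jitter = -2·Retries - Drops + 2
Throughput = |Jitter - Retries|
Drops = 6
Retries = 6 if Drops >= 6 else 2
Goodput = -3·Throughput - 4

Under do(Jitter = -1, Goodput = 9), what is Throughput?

The joint intervention fixes Jitter = -1, Goodput = 9, removing each variable's own equation.
Retries = 6 if Drops >= 6 else 2  [with Drops=6]  = 6
Throughput = |Jitter - Retries|  [with Jitter=-1, Retries=6]  = 7

7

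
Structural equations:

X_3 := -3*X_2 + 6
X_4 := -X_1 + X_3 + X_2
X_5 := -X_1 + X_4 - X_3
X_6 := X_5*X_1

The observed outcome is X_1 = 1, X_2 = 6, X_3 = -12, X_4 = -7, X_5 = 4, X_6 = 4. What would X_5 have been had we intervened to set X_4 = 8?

Intervening sets X_4 = 8 and removes its equation (X_4 := -X_1 + X_3 + X_2).
X_3 = -3*X_2 + 6  [with X_2=6]  = -12
X_5 = -X_1 + X_4 - X_3  [with X_1=1, X_4=8, X_3=-12]  = 19

19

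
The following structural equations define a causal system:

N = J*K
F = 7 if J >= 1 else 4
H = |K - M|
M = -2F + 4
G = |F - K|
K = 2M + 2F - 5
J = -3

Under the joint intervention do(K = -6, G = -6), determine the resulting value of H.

Setting K = -6, G = -6 by intervention discards those variables' equations.
F = 7 if J >= 1 else 4  [with J=-3]  = 4
M = -2F + 4  [with F=4]  = -4
H = |K - M|  [with K=-6, M=-4]  = 2

2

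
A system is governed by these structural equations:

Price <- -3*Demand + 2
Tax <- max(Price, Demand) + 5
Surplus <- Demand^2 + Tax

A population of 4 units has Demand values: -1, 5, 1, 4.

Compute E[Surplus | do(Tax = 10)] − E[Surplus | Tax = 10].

The intervention sets Tax=10 in all 4 units regardless of Demand. Recomputing Surplus per unit gives 11, 35, 11, 26; average 20.75.
Observing Tax=10 restricts to units where Tax's equation naturally yields 10: Demand ∈ {-1, 5}. In that subpopulation Surplus = 11, 35, mean 23.
Difference = 20.75 − 23 = -2.25.

-2.25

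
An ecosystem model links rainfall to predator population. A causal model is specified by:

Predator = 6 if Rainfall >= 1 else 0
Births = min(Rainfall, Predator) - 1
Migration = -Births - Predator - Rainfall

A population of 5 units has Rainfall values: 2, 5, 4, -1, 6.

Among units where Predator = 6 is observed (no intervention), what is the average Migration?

-13.5

E[Migration|Predator=6] averages over only the 4 units with Predator=6 (Rainfall = 2, 5, 4, 6): Migration = -9, -15, -13, -17, mean -13.5.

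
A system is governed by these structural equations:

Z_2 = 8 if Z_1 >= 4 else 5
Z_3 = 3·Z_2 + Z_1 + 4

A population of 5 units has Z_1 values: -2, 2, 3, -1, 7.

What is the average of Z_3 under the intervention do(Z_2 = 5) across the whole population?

20.8

Every unit gets Z_2=5 under the intervention. Z_3 values become 17, 21, 22, 18, 26; E[Z_3|do(Z_2=5)] = 20.8.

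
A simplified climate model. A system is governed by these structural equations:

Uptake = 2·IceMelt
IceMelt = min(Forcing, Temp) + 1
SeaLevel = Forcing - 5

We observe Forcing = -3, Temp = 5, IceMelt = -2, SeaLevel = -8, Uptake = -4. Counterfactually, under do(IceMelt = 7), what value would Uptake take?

do(IceMelt=7) replaces the equation IceMelt = min(Forcing, Temp) + 1 with the constant IceMelt = 7.
Uptake = 2·IceMelt  [with IceMelt=7]  = 14

14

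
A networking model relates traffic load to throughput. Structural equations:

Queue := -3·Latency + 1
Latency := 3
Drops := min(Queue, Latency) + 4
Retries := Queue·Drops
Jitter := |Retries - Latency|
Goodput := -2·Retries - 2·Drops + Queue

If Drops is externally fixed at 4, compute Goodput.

48

The intervention breaks the incoming arrows to Drops: Drops := min(Queue, Latency) + 4 no longer applies, and Drops = 4.
Queue = -3·Latency + 1  [with Latency=3]  = -8
Retries = Queue·Drops  [with Queue=-8, Drops=4]  = -32
Goodput = -2·Retries - 2·Drops + Queue  [with Retries=-32, Drops=4, Queue=-8]  = 48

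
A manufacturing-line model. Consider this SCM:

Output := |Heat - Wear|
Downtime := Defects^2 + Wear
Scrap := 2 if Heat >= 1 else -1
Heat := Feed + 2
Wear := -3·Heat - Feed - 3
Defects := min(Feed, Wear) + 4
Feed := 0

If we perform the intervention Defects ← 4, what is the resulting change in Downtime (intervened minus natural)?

-9

The intervention breaks the incoming arrows to Defects: Defects := min(Feed, Wear) + 4 no longer applies, and Defects = 4.
Heat = Feed + 2  [with Feed=0]  = 2
Wear = -3·Heat - Feed - 3  [with Heat=2, Feed=0]  = -9
Downtime = Defects^2 + Wear  [with Defects=4, Wear=-9]  = 7
Without intervention: Heat = Feed + 2  [with Feed=0]  = 2; Wear = -3·Heat - Feed - 3  [with Heat=2, Feed=0]  = -9; Defects = min(Feed, Wear) + 4  [with Feed=0, Wear=-9]  = -5; Downtime = Defects^2 + Wear  [with Defects=-5, Wear=-9]  = 16.
Change = 7 − 16 = -9.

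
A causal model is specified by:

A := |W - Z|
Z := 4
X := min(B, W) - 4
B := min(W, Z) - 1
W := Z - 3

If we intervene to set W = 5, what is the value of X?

do(W=5) replaces the equation W := Z - 3 with the constant W = 5.
B = min(W, Z) - 1  [with W=5, Z=4]  = 3
X = min(B, W) - 4  [with B=3, W=5]  = -1

-1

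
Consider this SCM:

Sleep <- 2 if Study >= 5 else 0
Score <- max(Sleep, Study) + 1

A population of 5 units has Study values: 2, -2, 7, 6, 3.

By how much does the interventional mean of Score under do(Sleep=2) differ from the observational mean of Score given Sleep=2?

-2.5

Every unit gets Sleep=2 under the intervention. Score values become 3, 3, 8, 7, 4; E[Score|do(Sleep=2)] = 5.
Conditioning on Sleep=2 selects the 2 unit(s) with Study ∈ {7, 6}. Their Score values: 8, 7. Mean = 7.5.
Difference = 5 − 7.5 = -2.5.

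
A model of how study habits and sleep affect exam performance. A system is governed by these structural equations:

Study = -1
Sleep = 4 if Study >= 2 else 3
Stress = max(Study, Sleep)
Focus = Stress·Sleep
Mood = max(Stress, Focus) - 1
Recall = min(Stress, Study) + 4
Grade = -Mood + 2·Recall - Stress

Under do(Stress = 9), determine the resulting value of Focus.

27

The intervention breaks the incoming arrows to Stress: Stress = max(Study, Sleep) no longer applies, and Stress = 9.
Sleep = 4 if Study >= 2 else 3  [with Study=-1]  = 3
Focus = Stress·Sleep  [with Stress=9, Sleep=3]  = 27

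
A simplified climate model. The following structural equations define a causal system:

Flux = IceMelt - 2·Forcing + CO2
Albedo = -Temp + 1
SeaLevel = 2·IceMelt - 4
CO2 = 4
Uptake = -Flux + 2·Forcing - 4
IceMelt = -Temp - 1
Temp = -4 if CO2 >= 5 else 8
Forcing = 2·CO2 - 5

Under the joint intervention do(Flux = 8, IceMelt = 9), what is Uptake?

-6

The joint intervention fixes Flux = 8, IceMelt = 9, removing each variable's own equation.
Forcing = 2·CO2 - 5  [with CO2=4]  = 3
Uptake = -Flux + 2·Forcing - 4  [with Flux=8, Forcing=3]  = -6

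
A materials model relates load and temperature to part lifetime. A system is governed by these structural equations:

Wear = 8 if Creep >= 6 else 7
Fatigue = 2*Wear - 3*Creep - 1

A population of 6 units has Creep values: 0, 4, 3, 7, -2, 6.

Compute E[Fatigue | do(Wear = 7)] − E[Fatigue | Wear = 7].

-5.25

do(Wear=7) breaks Wear's dependence on Creep. With Wear=7 fixed, Fatigue across the units is 13, 1, 4, -8, 19, -5, mean 4.
Conditioning on Wear=7 selects the 4 unit(s) with Creep ∈ {0, 4, 3, -2}. Their Fatigue values: 13, 1, 4, 19. Mean = 9.25.
Difference = 4 − 9.25 = -5.25.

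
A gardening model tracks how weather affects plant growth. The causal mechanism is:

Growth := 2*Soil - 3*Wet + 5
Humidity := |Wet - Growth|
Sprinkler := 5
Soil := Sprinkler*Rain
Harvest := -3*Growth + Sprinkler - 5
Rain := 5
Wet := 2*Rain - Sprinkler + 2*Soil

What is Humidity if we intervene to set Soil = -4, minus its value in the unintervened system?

-156

The intervention breaks the incoming arrows to Soil: Soil := Sprinkler*Rain no longer applies, and Soil = -4.
Wet = 2*Rain - Sprinkler + 2*Soil  [with Rain=5, Sprinkler=5, Soil=-4]  = -3
Growth = 2*Soil - 3*Wet + 5  [with Soil=-4, Wet=-3]  = 6
Humidity = |Wet - Growth|  [with Wet=-3, Growth=6]  = 9
Without intervention: Soil = Sprinkler*Rain  [with Sprinkler=5, Rain=5]  = 25; Wet = 2*Rain - Sprinkler + 2*Soil  [with Rain=5, Sprinkler=5, Soil=25]  = 55; Growth = 2*Soil - 3*Wet + 5  [with Soil=25, Wet=55]  = -110; Humidity = |Wet - Growth|  [with Wet=55, Growth=-110]  = 165.
Change = 9 − 165 = -156.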